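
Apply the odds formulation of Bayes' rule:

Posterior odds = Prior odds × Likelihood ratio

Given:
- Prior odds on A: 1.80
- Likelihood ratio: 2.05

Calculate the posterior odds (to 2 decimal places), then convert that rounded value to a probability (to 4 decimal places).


Step 1: Calculate posterior odds
Posterior odds = Prior odds × LR
               = 1.80 × 2.05
               = 3.69

Step 2: Convert to probability
P(A|E) = Posterior odds / (1 + Posterior odds)
       = 3.69 / (1 + 3.69)
       = 3.69 / 4.69
       = 0.7868

The evidence increased P(A) from 0.6429 to 0.7868.


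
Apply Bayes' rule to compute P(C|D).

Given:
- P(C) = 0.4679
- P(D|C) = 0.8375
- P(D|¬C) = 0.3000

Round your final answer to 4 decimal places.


Bayes' theorem: P(C|D) = P(D|C) × P(C) / P(D)

Step 1: Calculate P(D) using law of total probability
P(D) = P(D|C)P(C) + P(D|¬C)P(¬C)
     = 0.8375 × 0.4679 + 0.3000 × 0.5321
     = 0.39186625 + 0.15963000
     = 0.55149625

Step 2: Apply Bayes' theorem
P(C|D) = P(D|C) × P(C) / P(D)
       = 0.39186625 / 0.55149625
       = 0.7106


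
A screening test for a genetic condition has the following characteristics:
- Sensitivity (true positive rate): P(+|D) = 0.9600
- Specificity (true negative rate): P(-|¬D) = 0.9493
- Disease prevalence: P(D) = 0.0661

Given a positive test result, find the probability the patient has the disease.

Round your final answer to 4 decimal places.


Let D = has disease, + = positive test

Given:
- P(D) = 0.0661 (prevalence)
- P(+|D) = 0.9600 (sensitivity)
- P(-|¬D) = 0.9493 (specificity)
- P(+|¬D) = 0.0507 (false positive rate = 1 - specificity)

Step 1: Find P(+)
P(+) = P(+|D)P(D) + P(+|¬D)P(¬D)
     = 0.9600 × 0.0661 + 0.0507 × 0.9339
     = 0.06345600 + 0.04734873
     = 0.11080473

Step 2: Apply Bayes' theorem for P(D|+)
P(D|+) = P(+|D)P(D) / P(+)
       = 0.06345600 / 0.11080473
       = 0.5727


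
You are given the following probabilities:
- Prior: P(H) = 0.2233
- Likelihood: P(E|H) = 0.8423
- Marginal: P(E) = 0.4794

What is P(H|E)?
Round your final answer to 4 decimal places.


Using Bayes' theorem:

P(H|E) = P(E|H) × P(H) / P(E)
       = 0.8423 × 0.2233 / 0.4794
       = 0.18808559 / 0.4794
       = 0.3923

The evidence strengthens our belief in H.
Prior: 0.2233 → Posterior: 0.3923


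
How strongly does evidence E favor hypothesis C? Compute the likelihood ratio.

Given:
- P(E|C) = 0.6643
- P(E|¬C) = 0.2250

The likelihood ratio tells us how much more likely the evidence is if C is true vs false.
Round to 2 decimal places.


Likelihood Ratio (LR) = P(E|C) / P(E|¬C)

LR = 0.6643 / 0.2250
   = 2.95

The evidence is 2.95 times more likely if C is true than if C is false.
Because LR exceeds 1, E is evidence for C.


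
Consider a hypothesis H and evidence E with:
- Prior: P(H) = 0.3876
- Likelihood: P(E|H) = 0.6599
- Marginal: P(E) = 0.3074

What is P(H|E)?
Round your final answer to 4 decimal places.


Using Bayes' theorem:

P(H|E) = P(E|H) × P(H) / P(E)
       = 0.6599 × 0.3876 / 0.3074
       = 0.25577724 / 0.3074
       = 0.8321

The evidence strengthens our belief in H.
Prior: 0.3876 → Posterior: 0.8321


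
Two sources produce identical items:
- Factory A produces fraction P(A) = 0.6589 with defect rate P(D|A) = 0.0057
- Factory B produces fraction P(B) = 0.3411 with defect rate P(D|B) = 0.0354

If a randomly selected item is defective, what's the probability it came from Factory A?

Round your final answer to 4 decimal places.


Let A = from Factory A, D = defective

Given:
- P(A) = 0.6589, P(B) = 0.3411
- P(D|A) = 0.0057, P(D|B) = 0.0354

Step 1: Find P(D)
P(D) = P(D|A)P(A) + P(D|B)P(B)
     = 0.0057 × 0.6589 + 0.0354 × 0.3411
     = 0.00375573 + 0.01207494
     = 0.01583067

Step 2: Apply Bayes' theorem
P(A|D) = P(D|A)P(A) / P(D)
       = 0.00375573 / 0.01583067
       = 0.2372


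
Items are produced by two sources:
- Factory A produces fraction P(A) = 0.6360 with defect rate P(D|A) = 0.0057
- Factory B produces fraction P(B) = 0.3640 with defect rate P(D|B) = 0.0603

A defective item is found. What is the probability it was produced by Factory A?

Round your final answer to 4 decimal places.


Let A = from Factory A, D = defective

Given:
- P(A) = 0.6360, P(B) = 0.3640
- P(D|A) = 0.0057, P(D|B) = 0.0603

Step 1: Find P(D)
P(D) = P(D|A)P(A) + P(D|B)P(B)
     = 0.0057 × 0.6360 + 0.0603 × 0.3640
     = 0.00362520 + 0.02194920
     = 0.02557440

Step 2: Apply Bayes' theorem
P(A|D) = P(D|A)P(A) / P(D)
       = 0.00362520 / 0.02557440
       = 0.1418


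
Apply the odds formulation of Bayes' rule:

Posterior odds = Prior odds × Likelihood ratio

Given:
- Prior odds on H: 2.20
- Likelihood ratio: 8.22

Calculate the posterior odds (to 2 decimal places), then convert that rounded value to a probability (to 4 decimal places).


Step 1: Calculate posterior odds
Posterior odds = Prior odds × LR
               = 2.20 × 8.22
               = 18.08

Step 2: Convert to probability
P(H|E) = Posterior odds / (1 + Posterior odds)
       = 18.08 / (1 + 18.08)
       = 18.08 / 19.08
       = 0.9476

The evidence increased P(H) from 0.6875 to 0.9476.


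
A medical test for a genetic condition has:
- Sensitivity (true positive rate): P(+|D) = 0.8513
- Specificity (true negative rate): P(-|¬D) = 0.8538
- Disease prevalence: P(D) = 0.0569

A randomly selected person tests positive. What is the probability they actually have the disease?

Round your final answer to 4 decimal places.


Let D = has disease, + = positive test

Given:
- P(D) = 0.0569 (prevalence)
- P(+|D) = 0.8513 (sensitivity)
- P(-|¬D) = 0.8538 (specificity)
- P(+|¬D) = 0.1462 (false positive rate = 1 - specificity)

Step 1: Find P(+)
P(+) = P(+|D)P(D) + P(+|¬D)P(¬D)
     = 0.8513 × 0.0569 + 0.1462 × 0.9431
     = 0.04843897 + 0.13788122
     = 0.18632019

Step 2: Apply Bayes' theorem for P(D|+)
P(D|+) = P(+|D)P(D) / P(+)
       = 0.04843897 / 0.18632019
       = 0.2600


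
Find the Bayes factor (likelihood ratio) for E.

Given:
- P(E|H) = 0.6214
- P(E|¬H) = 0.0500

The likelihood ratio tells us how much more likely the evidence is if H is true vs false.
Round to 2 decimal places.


Likelihood Ratio (LR) = P(E|H) / P(E|¬H)

LR = 0.6214 / 0.0500
   = 12.43

The evidence is 12.43 times more likely if H is true than if H is false.
LR > 1, so observing E raises the odds in favor of H.


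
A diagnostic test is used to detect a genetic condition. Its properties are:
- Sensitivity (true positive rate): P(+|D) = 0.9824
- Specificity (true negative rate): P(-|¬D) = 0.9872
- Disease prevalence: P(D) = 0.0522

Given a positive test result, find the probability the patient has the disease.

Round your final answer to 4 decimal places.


Let D = has disease, + = positive test

Given:
- P(D) = 0.0522 (prevalence)
- P(+|D) = 0.9824 (sensitivity)
- P(-|¬D) = 0.9872 (specificity)
- P(+|¬D) = 0.0128 (false positive rate = 1 - specificity)

Step 1: Find P(+)
P(+) = P(+|D)P(D) + P(+|¬D)P(¬D)
     = 0.9824 × 0.0522 + 0.0128 × 0.9478
     = 0.05128128 + 0.01213184
     = 0.06341312

Step 2: Apply Bayes' theorem for P(D|+)
P(D|+) = P(+|D)P(D) / P(+)
       = 0.05128128 / 0.06341312
       = 0.8087


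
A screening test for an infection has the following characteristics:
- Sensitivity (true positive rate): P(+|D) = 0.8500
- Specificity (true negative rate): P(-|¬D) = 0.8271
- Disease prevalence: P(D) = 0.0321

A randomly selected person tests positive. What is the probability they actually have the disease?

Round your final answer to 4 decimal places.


Let D = has disease, + = positive test

Given:
- P(D) = 0.0321 (prevalence)
- P(+|D) = 0.8500 (sensitivity)
- P(-|¬D) = 0.8271 (specificity)
- P(+|¬D) = 0.1729 (false positive rate = 1 - specificity)

Step 1: Find P(+)
P(+) = P(+|D)P(D) + P(+|¬D)P(¬D)
     = 0.8500 × 0.0321 + 0.1729 × 0.9679
     = 0.02728500 + 0.16734991
     = 0.19463491

Step 2: Apply Bayes' theorem for P(D|+)
P(D|+) = P(+|D)P(D) / P(+)
       = 0.02728500 / 0.19463491
       = 0.1402


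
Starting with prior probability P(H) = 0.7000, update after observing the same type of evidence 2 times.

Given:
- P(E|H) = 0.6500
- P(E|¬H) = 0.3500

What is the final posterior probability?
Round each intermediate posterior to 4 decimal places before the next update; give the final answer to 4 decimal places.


Sequential Bayesian updating:

Initial prior: P(H) = 0.7000

Update 1:
  P(E) = 0.6500 × 0.7000 + 0.3500 × 0.3000 = 0.45500000 + 0.10500000 = 0.56000000
  P(H|E) = 0.45500000 / 0.56000000 = 0.8125

Update 2:
  P(E) = 0.6500 × 0.8125 + 0.3500 × 0.1875 = 0.52812500 + 0.06562500 = 0.59375000
  P(H|E) = 0.52812500 / 0.59375000 = 0.8895

Final posterior: 0.8895


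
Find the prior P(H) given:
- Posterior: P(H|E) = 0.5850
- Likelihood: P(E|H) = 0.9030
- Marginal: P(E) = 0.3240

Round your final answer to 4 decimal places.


From Bayes' theorem: P(H|E) = P(E|H) × P(H) / P(E)

Rearranging for P(H):
P(H) = P(H|E) × P(E) / P(E|H)
     = 0.5850 × 0.3240 / 0.9030
     = 0.18954000 / 0.9030
     = 0.2099


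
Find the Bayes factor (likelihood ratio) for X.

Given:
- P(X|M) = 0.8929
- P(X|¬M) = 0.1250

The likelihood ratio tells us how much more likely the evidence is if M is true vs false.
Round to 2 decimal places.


Likelihood Ratio (LR) = P(X|M) / P(X|¬M)

LR = 0.8929 / 0.1250
   = 7.14

The evidence is 7.14 times more likely if M is true than if M is false.
Because LR exceeds 1, X is evidence for M.


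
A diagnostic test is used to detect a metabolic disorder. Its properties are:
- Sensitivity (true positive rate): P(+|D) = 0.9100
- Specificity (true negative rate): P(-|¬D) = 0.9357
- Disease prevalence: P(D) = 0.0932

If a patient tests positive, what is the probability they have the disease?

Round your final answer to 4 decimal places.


Let D = has disease, + = positive test

Given:
- P(D) = 0.0932 (prevalence)
- P(+|D) = 0.9100 (sensitivity)
- P(-|¬D) = 0.9357 (specificity)
- P(+|¬D) = 0.0643 (false positive rate = 1 - specificity)

Step 1: Find P(+)
P(+) = P(+|D)P(D) + P(+|¬D)P(¬D)
     = 0.9100 × 0.0932 + 0.0643 × 0.9068
     = 0.08481200 + 0.05830724
     = 0.14311924

Step 2: Apply Bayes' theorem for P(D|+)
P(D|+) = P(+|D)P(D) / P(+)
       = 0.08481200 / 0.14311924
       = 0.5926


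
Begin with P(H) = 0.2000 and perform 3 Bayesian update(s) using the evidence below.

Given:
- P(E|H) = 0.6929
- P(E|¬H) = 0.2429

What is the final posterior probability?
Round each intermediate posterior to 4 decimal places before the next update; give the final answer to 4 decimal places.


Sequential Bayesian updating:

Initial prior: P(H) = 0.2000

Update 1:
  P(E) = 0.6929 × 0.2000 + 0.2429 × 0.8000 = 0.13858000 + 0.19432000 = 0.33290000
  P(H|E) = 0.13858000 / 0.33290000 = 0.4163

Update 2:
  P(E) = 0.6929 × 0.4163 + 0.2429 × 0.5837 = 0.28845427 + 0.14178073 = 0.43023500
  P(H|E) = 0.28845427 / 0.43023500 = 0.6705

Update 3:
  P(E) = 0.6929 × 0.6705 + 0.2429 × 0.3295 = 0.46458945 + 0.08003555 = 0.54462500
  P(H|E) = 0.46458945 / 0.54462500 = 0.8530

Final posterior: 0.8530


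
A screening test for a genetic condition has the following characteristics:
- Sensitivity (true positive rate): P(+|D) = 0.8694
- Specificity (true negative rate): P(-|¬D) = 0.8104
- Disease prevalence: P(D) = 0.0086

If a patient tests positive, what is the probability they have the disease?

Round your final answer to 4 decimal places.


Let D = has disease, + = positive test

Given:
- P(D) = 0.0086 (prevalence)
- P(+|D) = 0.8694 (sensitivity)
- P(-|¬D) = 0.8104 (specificity)
- P(+|¬D) = 0.1896 (false positive rate = 1 - specificity)

Step 1: Find P(+)
P(+) = P(+|D)P(D) + P(+|¬D)P(¬D)
     = 0.8694 × 0.0086 + 0.1896 × 0.9914
     = 0.00747684 + 0.18796944
     = 0.19544628

Step 2: Apply Bayes' theorem for P(D|+)
P(D|+) = P(+|D)P(D) / P(+)
       = 0.00747684 / 0.19544628
       = 0.0383


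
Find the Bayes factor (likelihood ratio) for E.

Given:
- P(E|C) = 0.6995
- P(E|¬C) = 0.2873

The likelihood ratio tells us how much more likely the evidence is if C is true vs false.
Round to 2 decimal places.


Likelihood Ratio (LR) = P(E|C) / P(E|¬C)

LR = 0.6995 / 0.2873
   = 2.43

The evidence is 2.43 times more likely if C is true than if C is false.
Since LR > 1, the evidence supports C over ¬C.


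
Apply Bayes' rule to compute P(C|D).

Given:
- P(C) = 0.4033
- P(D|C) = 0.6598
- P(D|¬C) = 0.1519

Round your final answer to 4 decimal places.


Bayes' theorem: P(C|D) = P(D|C) × P(C) / P(D)

Step 1: Calculate P(D) using law of total probability
P(D) = P(D|C)P(C) + P(D|¬C)P(¬C)
     = 0.6598 × 0.4033 + 0.1519 × 0.5967
     = 0.26609734 + 0.09063873
     = 0.35673607

Step 2: Apply Bayes' theorem
P(C|D) = P(D|C) × P(C) / P(D)
       = 0.26609734 / 0.35673607
       = 0.7459


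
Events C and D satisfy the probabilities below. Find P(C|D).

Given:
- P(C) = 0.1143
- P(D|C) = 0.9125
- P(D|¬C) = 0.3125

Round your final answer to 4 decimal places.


Bayes' theorem: P(C|D) = P(D|C) × P(C) / P(D)

Step 1: Calculate P(D) using law of total probability
P(D) = P(D|C)P(C) + P(D|¬C)P(¬C)
     = 0.9125 × 0.1143 + 0.3125 × 0.8857
     = 0.10429875 + 0.27678125
     = 0.38108000

Step 2: Apply Bayes' theorem
P(C|D) = P(D|C) × P(C) / P(D)
       = 0.10429875 / 0.38108000
       = 0.2737


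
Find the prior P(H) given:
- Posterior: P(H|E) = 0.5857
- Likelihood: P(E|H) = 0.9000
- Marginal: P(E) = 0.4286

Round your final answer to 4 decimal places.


From Bayes' theorem: P(H|E) = P(E|H) × P(H) / P(E)

Rearranging for P(H):
P(H) = P(H|E) × P(E) / P(E|H)
     = 0.5857 × 0.4286 / 0.9000
     = 0.25103102 / 0.9000
     = 0.2789


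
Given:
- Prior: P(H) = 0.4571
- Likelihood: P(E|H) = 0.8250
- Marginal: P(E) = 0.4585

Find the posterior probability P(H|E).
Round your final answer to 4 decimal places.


Using Bayes' theorem:

P(H|E) = P(E|H) × P(H) / P(E)
       = 0.8250 × 0.4571 / 0.4585
       = 0.37710750 / 0.4585
       = 0.8225

The evidence strengthens our belief in H.
Prior: 0.4571 → Posterior: 0.8225


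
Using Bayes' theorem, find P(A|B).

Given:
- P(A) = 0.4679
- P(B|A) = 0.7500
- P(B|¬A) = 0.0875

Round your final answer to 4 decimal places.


Bayes' theorem: P(A|B) = P(B|A) × P(A) / P(B)

Step 1: Calculate P(B) using law of total probability
P(B) = P(B|A)P(A) + P(B|¬A)P(¬A)
     = 0.7500 × 0.4679 + 0.0875 × 0.5321
     = 0.35092500 + 0.04655875
     = 0.39748375

Step 2: Apply Bayes' theorem
P(A|B) = P(B|A) × P(A) / P(B)
       = 0.35092500 / 0.39748375
       = 0.8829


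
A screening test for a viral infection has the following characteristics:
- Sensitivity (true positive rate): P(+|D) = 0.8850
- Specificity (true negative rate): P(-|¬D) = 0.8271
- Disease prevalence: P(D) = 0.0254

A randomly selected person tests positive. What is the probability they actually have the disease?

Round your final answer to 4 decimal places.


Let D = has disease, + = positive test

Given:
- P(D) = 0.0254 (prevalence)
- P(+|D) = 0.8850 (sensitivity)
- P(-|¬D) = 0.8271 (specificity)
- P(+|¬D) = 0.1729 (false positive rate = 1 - specificity)

Step 1: Find P(+)
P(+) = P(+|D)P(D) + P(+|¬D)P(¬D)
     = 0.8850 × 0.0254 + 0.1729 × 0.9746
     = 0.02247900 + 0.16850834
     = 0.19098734

Step 2: Apply Bayes' theorem for P(D|+)
P(D|+) = P(+|D)P(D) / P(+)
       = 0.02247900 / 0.19098734
       = 0.1177


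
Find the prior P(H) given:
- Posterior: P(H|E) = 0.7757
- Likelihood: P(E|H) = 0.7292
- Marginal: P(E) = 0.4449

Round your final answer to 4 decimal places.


From Bayes' theorem: P(H|E) = P(E|H) × P(H) / P(E)

Rearranging for P(H):
P(H) = P(H|E) × P(E) / P(E|H)
     = 0.7757 × 0.4449 / 0.7292
     = 0.34510893 / 0.7292
     = 0.4733


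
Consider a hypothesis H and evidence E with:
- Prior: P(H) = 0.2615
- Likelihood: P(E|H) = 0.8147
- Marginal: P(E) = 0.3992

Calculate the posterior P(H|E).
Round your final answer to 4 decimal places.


Using Bayes' theorem:

P(H|E) = P(E|H) × P(H) / P(E)
       = 0.8147 × 0.2615 / 0.3992
       = 0.21304405 / 0.3992
       = 0.5337

The evidence strengthens our belief in H.
Prior: 0.2615 → Posterior: 0.5337


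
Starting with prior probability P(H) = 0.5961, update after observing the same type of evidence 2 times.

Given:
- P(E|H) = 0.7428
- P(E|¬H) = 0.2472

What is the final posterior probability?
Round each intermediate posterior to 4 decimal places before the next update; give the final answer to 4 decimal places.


Sequential Bayesian updating:

Initial prior: P(H) = 0.5961

Update 1:
  P(E) = 0.7428 × 0.5961 + 0.2472 × 0.4039 = 0.44278308 + 0.09984408 = 0.54262716
  P(H|E) = 0.44278308 / 0.54262716 = 0.8160

Update 2:
  P(E) = 0.7428 × 0.8160 + 0.2472 × 0.1840 = 0.60612480 + 0.04548480 = 0.65160960
  P(H|E) = 0.60612480 / 0.65160960 = 0.9302

Final posterior: 0.9302


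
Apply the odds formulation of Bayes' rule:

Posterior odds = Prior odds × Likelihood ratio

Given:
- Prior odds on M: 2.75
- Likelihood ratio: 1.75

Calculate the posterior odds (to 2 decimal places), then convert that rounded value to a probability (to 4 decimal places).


Step 1: Calculate posterior odds
Posterior odds = Prior odds × LR
               = 2.75 × 1.75
               = 4.81

Step 2: Convert to probability
P(M|E) = Posterior odds / (1 + Posterior odds)
       = 4.81 / (1 + 4.81)
       = 4.81 / 5.81
       = 0.8279

The evidence increased P(M) from 0.7333 to 0.8279.


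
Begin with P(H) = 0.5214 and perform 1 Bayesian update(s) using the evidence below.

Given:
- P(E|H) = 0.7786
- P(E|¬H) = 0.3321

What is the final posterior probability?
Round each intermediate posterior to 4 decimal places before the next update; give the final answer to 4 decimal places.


Sequential Bayesian updating:

Initial prior: P(H) = 0.5214

Update 1:
  P(E) = 0.7786 × 0.5214 + 0.3321 × 0.4786 = 0.40596204 + 0.15894306 = 0.56490510
  P(H|E) = 0.40596204 / 0.56490510 = 0.7186

Final posterior: 0.7186


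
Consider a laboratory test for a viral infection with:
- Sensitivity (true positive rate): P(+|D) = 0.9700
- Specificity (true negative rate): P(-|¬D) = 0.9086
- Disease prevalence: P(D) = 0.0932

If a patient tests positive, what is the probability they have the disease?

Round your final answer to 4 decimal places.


Let D = has disease, + = positive test

Given:
- P(D) = 0.0932 (prevalence)
- P(+|D) = 0.9700 (sensitivity)
- P(-|¬D) = 0.9086 (specificity)
- P(+|¬D) = 0.0914 (false positive rate = 1 - specificity)

Step 1: Find P(+)
P(+) = P(+|D)P(D) + P(+|¬D)P(¬D)
     = 0.9700 × 0.0932 + 0.0914 × 0.9068
     = 0.09040400 + 0.08288152
     = 0.17328552

Step 2: Apply Bayes' theorem for P(D|+)
P(D|+) = P(+|D)P(D) / P(+)
       = 0.09040400 / 0.17328552
       = 0.5217


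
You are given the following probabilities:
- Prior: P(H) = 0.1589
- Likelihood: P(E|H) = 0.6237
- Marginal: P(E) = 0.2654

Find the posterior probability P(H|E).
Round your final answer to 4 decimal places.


Using Bayes' theorem:

P(H|E) = P(E|H) × P(H) / P(E)
       = 0.6237 × 0.1589 / 0.2654
       = 0.09910593 / 0.2654
       = 0.3734

The evidence strengthens our belief in H.
Prior: 0.1589 → Posterior: 0.3734


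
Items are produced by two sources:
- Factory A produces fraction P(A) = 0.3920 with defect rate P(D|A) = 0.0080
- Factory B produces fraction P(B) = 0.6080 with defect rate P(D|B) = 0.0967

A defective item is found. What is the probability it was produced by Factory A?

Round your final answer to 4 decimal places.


Let A = from Factory A, D = defective

Given:
- P(A) = 0.3920, P(B) = 0.6080
- P(D|A) = 0.0080, P(D|B) = 0.0967

Step 1: Find P(D)
P(D) = P(D|A)P(A) + P(D|B)P(B)
     = 0.0080 × 0.3920 + 0.0967 × 0.6080
     = 0.00313600 + 0.05879360
     = 0.06192960

Step 2: Apply Bayes' theorem
P(A|D) = P(D|A)P(A) / P(D)
       = 0.00313600 / 0.06192960
       = 0.0506


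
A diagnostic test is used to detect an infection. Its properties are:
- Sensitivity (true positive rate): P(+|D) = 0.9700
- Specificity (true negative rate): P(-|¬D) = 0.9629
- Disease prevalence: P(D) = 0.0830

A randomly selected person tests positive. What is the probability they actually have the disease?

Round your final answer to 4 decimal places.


Let D = has disease, + = positive test

Given:
- P(D) = 0.0830 (prevalence)
- P(+|D) = 0.9700 (sensitivity)
- P(-|¬D) = 0.9629 (specificity)
- P(+|¬D) = 0.0371 (false positive rate = 1 - specificity)

Step 1: Find P(+)
P(+) = P(+|D)P(D) + P(+|¬D)P(¬D)
     = 0.9700 × 0.0830 + 0.0371 × 0.9170
     = 0.08051000 + 0.03402070
     = 0.11453070

Step 2: Apply Bayes' theorem for P(D|+)
P(D|+) = P(+|D)P(D) / P(+)
       = 0.08051000 / 0.11453070
       = 0.7030


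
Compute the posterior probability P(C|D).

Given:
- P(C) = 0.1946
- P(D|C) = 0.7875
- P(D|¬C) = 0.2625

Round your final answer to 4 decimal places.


Bayes' theorem: P(C|D) = P(D|C) × P(C) / P(D)

Step 1: Calculate P(D) using law of total probability
P(D) = P(D|C)P(C) + P(D|¬C)P(¬C)
     = 0.7875 × 0.1946 + 0.2625 × 0.8054
     = 0.15324750 + 0.21141750
     = 0.36466500

Step 2: Apply Bayes' theorem
P(C|D) = P(D|C) × P(C) / P(D)
       = 0.15324750 / 0.36466500
       = 0.4202


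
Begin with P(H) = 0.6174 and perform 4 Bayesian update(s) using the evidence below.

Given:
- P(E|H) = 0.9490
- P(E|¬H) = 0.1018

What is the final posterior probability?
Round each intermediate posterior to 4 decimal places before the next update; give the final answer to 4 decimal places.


Sequential Bayesian updating:

Initial prior: P(H) = 0.6174

Update 1:
  P(E) = 0.9490 × 0.6174 + 0.1018 × 0.3826 = 0.58591260 + 0.03894868 = 0.62486128
  P(H|E) = 0.58591260 / 0.62486128 = 0.9377

Update 2:
  P(E) = 0.9490 × 0.9377 + 0.1018 × 0.0623 = 0.88987730 + 0.00634214 = 0.89621944
  P(H|E) = 0.88987730 / 0.89621944 = 0.9929

Update 3:
  P(E) = 0.9490 × 0.9929 + 0.1018 × 0.0071 = 0.94226210 + 0.00072278 = 0.94298488
  P(H|E) = 0.94226210 / 0.94298488 = 0.9992

Update 4:
  P(E) = 0.9490 × 0.9992 + 0.1018 × 0.0008 = 0.94824080 + 0.00008144 = 0.94832224
  P(H|E) = 0.94824080 / 0.94832224 = 0.9999

Final posterior: 0.9999


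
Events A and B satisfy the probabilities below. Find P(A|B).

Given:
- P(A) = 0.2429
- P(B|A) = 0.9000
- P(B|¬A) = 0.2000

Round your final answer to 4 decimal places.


Bayes' theorem: P(A|B) = P(B|A) × P(A) / P(B)

Step 1: Calculate P(B) using law of total probability
P(B) = P(B|A)P(A) + P(B|¬A)P(¬A)
     = 0.9000 × 0.2429 + 0.2000 × 0.7571
     = 0.21861000 + 0.15142000
     = 0.37003000

Step 2: Apply Bayes' theorem
P(A|B) = P(B|A) × P(A) / P(B)
       = 0.21861000 / 0.37003000
       = 0.5908


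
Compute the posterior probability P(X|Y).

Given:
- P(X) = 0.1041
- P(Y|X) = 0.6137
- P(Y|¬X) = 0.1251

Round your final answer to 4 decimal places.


Bayes' theorem: P(X|Y) = P(Y|X) × P(X) / P(Y)

Step 1: Calculate P(Y) using law of total probability
P(Y) = P(Y|X)P(X) + P(Y|¬X)P(¬X)
     = 0.6137 × 0.1041 + 0.1251 × 0.8959
     = 0.06388617 + 0.11207709
     = 0.17596326

Step 2: Apply Bayes' theorem
P(X|Y) = P(Y|X) × P(X) / P(Y)
       = 0.06388617 / 0.17596326
       = 0.3631


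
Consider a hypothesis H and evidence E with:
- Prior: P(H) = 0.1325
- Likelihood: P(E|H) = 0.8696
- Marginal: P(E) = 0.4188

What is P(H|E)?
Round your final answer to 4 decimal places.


Using Bayes' theorem:

P(H|E) = P(E|H) × P(H) / P(E)
       = 0.8696 × 0.1325 / 0.4188
       = 0.11522200 / 0.4188
       = 0.2751

The evidence strengthens our belief in H.
Prior: 0.1325 → Posterior: 0.2751


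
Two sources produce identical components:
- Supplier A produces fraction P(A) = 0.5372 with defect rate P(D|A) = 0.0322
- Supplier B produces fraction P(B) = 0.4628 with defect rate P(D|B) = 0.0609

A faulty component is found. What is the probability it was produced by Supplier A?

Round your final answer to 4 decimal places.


Let A = from Supplier A, D = faulty

Given:
- P(A) = 0.5372, P(B) = 0.4628
- P(D|A) = 0.0322, P(D|B) = 0.0609

Step 1: Find P(D)
P(D) = P(D|A)P(A) + P(D|B)P(B)
     = 0.0322 × 0.5372 + 0.0609 × 0.4628
     = 0.01729784 + 0.02818452
     = 0.04548236

Step 2: Apply Bayes' theorem
P(A|D) = P(D|A)P(A) / P(D)
       = 0.01729784 / 0.04548236
       = 0.3803


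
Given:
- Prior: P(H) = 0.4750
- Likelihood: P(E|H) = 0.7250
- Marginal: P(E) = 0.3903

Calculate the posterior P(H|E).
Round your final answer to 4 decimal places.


Using Bayes' theorem:

P(H|E) = P(E|H) × P(H) / P(E)
       = 0.7250 × 0.4750 / 0.3903
       = 0.34437500 / 0.3903
       = 0.8823

The evidence strengthens our belief in H.
Prior: 0.4750 → Posterior: 0.8823


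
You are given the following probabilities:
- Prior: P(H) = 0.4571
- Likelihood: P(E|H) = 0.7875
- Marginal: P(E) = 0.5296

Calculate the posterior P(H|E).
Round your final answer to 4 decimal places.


Using Bayes' theorem:

P(H|E) = P(E|H) × P(H) / P(E)
       = 0.7875 × 0.4571 / 0.5296
       = 0.35996625 / 0.5296
       = 0.6797

The evidence strengthens our belief in H.
Prior: 0.4571 → Posterior: 0.6797


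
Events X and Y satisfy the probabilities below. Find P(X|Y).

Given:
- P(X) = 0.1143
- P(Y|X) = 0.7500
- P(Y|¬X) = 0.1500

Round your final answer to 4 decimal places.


Bayes' theorem: P(X|Y) = P(Y|X) × P(X) / P(Y)

Step 1: Calculate P(Y) using law of total probability
P(Y) = P(Y|X)P(X) + P(Y|¬X)P(¬X)
     = 0.7500 × 0.1143 + 0.1500 × 0.8857
     = 0.08572500 + 0.13285500
     = 0.21858000

Step 2: Apply Bayes' theorem
P(X|Y) = P(Y|X) × P(X) / P(Y)
       = 0.08572500 / 0.21858000
       = 0.3922


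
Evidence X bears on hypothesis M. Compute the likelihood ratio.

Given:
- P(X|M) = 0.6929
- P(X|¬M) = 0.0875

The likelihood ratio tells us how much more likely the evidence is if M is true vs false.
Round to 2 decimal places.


Likelihood Ratio (LR) = P(X|M) / P(X|¬M)

LR = 0.6929 / 0.0875
   = 7.92

The evidence is 7.92 times more likely if M is true than if M is false.
LR > 1, so observing X raises the odds in favor of M.


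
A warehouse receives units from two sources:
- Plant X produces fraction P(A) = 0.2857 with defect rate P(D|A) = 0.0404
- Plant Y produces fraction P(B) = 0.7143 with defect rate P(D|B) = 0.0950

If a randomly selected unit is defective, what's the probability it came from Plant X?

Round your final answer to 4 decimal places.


Let A = from Plant X, D = defective

Given:
- P(A) = 0.2857, P(B) = 0.7143
- P(D|A) = 0.0404, P(D|B) = 0.0950

Step 1: Find P(D)
P(D) = P(D|A)P(A) + P(D|B)P(B)
     = 0.0404 × 0.2857 + 0.0950 × 0.7143
     = 0.01154228 + 0.06785850
     = 0.07940078

Step 2: Apply Bayes' theorem
P(A|D) = P(D|A)P(A) / P(D)
       = 0.01154228 / 0.07940078
       = 0.1454


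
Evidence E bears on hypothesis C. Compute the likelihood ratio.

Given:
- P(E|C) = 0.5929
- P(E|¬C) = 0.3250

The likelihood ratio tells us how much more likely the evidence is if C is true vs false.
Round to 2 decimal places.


Likelihood Ratio (LR) = P(E|C) / P(E|¬C)

LR = 0.5929 / 0.3250
   = 1.82

The evidence is 1.82 times more likely if C is true than if C is false.
LR > 1, so observing E raises the odds in favor of C.


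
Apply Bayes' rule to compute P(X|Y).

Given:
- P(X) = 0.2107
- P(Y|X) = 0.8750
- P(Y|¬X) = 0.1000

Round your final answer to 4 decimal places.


Bayes' theorem: P(X|Y) = P(Y|X) × P(X) / P(Y)

Step 1: Calculate P(Y) using law of total probability
P(Y) = P(Y|X)P(X) + P(Y|¬X)P(¬X)
     = 0.8750 × 0.2107 + 0.1000 × 0.7893
     = 0.18436250 + 0.07893000
     = 0.26329250

Step 2: Apply Bayes' theorem
P(X|Y) = P(Y|X) × P(X) / P(Y)
       = 0.18436250 / 0.26329250
       = 0.7002


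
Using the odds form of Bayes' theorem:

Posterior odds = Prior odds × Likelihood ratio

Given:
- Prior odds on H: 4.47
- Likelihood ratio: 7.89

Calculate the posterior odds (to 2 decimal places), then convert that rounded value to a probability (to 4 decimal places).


Step 1: Calculate posterior odds
Posterior odds = Prior odds × LR
               = 4.47 × 7.89
               = 35.27

Step 2: Convert to probability
P(H|E) = Posterior odds / (1 + Posterior odds)
       = 35.27 / (1 + 35.27)
       = 35.27 / 36.27
       = 0.9724

The evidence increased P(H) from 0.8172 to 0.9724.


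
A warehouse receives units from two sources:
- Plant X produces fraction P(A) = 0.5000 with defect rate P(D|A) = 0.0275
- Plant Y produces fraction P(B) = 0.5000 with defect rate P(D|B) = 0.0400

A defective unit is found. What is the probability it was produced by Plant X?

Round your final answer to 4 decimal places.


Let A = from Plant X, D = defective

Given:
- P(A) = 0.5000, P(B) = 0.5000
- P(D|A) = 0.0275, P(D|B) = 0.0400

Step 1: Find P(D)
P(D) = P(D|A)P(A) + P(D|B)P(B)
     = 0.0275 × 0.5000 + 0.0400 × 0.5000
     = 0.01375000 + 0.02000000
     = 0.03375000

Step 2: Apply Bayes' theorem
P(A|D) = P(D|A)P(A) / P(D)
       = 0.01375000 / 0.03375000
       = 0.4074


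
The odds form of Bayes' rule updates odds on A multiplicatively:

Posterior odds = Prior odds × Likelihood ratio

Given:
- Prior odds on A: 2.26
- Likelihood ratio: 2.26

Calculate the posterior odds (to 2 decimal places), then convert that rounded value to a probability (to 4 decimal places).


Step 1: Calculate posterior odds
Posterior odds = Prior odds × LR
               = 2.26 × 2.26
               = 5.11

Step 2: Convert to probability
P(A|E) = Posterior odds / (1 + Posterior odds)
       = 5.11 / (1 + 5.11)
       = 5.11 / 6.11
       = 0.8363

The evidence increased P(A) from 0.6933 to 0.8363.


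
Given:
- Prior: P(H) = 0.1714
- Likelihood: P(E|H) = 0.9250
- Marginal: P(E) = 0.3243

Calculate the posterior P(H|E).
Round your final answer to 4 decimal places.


Using Bayes' theorem:

P(H|E) = P(E|H) × P(H) / P(E)
       = 0.9250 × 0.1714 / 0.3243
       = 0.15854500 / 0.3243
       = 0.4889

The evidence strengthens our belief in H.
Prior: 0.1714 → Posterior: 0.4889


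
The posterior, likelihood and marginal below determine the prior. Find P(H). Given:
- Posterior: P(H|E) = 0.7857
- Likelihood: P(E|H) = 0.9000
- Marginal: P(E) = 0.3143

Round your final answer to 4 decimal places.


From Bayes' theorem: P(H|E) = P(E|H) × P(H) / P(E)

Rearranging for P(H):
P(H) = P(H|E) × P(E) / P(E|H)
     = 0.7857 × 0.3143 / 0.9000
     = 0.24694551 / 0.9000
     = 0.2744


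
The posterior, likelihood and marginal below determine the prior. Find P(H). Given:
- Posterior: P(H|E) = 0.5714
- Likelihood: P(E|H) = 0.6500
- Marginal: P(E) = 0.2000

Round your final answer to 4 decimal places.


From Bayes' theorem: P(H|E) = P(E|H) × P(H) / P(E)

Rearranging for P(H):
P(H) = P(H|E) × P(E) / P(E|H)
     = 0.5714 × 0.2000 / 0.6500
     = 0.11428000 / 0.6500
     = 0.1758


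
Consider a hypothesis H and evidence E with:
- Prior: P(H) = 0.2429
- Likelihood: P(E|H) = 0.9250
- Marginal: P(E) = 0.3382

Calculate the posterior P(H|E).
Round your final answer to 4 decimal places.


Using Bayes' theorem:

P(H|E) = P(E|H) × P(H) / P(E)
       = 0.9250 × 0.2429 / 0.3382
       = 0.22468250 / 0.3382
       = 0.6643

The evidence strengthens our belief in H.
Prior: 0.2429 → Posterior: 0.6643


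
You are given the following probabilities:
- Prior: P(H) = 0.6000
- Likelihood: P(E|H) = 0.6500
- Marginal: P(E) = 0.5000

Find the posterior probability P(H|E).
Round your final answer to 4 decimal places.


Using Bayes' theorem:

P(H|E) = P(E|H) × P(H) / P(E)
       = 0.6500 × 0.6000 / 0.5000
       = 0.39000000 / 0.5000
       = 0.7800

The evidence strengthens our belief in H.
Prior: 0.6000 → Posterior: 0.7800


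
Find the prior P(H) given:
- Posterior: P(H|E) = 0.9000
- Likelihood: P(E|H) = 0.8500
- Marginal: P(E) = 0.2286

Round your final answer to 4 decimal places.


From Bayes' theorem: P(H|E) = P(E|H) × P(H) / P(E)

Rearranging for P(H):
P(H) = P(H|E) × P(E) / P(E|H)
     = 0.9000 × 0.2286 / 0.8500
     = 0.20574000 / 0.8500
     = 0.2420


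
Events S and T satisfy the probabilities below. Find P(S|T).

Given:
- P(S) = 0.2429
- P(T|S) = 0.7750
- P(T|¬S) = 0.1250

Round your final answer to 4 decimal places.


Bayes' theorem: P(S|T) = P(T|S) × P(S) / P(T)

Step 1: Calculate P(T) using law of total probability
P(T) = P(T|S)P(S) + P(T|¬S)P(¬S)
     = 0.7750 × 0.2429 + 0.1250 × 0.7571
     = 0.18824750 + 0.09463750
     = 0.28288500

Step 2: Apply Bayes' theorem
P(S|T) = P(T|S) × P(S) / P(T)
       = 0.18824750 / 0.28288500
       = 0.6655


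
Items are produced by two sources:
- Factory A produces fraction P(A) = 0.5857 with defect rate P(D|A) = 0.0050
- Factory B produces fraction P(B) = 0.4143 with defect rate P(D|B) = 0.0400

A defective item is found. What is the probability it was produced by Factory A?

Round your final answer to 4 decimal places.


Let A = from Factory A, D = defective

Given:
- P(A) = 0.5857, P(B) = 0.4143
- P(D|A) = 0.0050, P(D|B) = 0.0400

Step 1: Find P(D)
P(D) = P(D|A)P(A) + P(D|B)P(B)
     = 0.0050 × 0.5857 + 0.0400 × 0.4143
     = 0.00292850 + 0.01657200
     = 0.01950050

Step 2: Apply Bayes' theorem
P(A|D) = P(D|A)P(A) / P(D)
       = 0.00292850 / 0.01950050
       = 0.1502


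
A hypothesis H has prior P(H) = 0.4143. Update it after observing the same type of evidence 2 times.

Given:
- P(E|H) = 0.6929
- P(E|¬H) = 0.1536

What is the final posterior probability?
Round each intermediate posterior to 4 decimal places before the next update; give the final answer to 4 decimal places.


Sequential Bayesian updating:

Initial prior: P(H) = 0.4143

Update 1:
  P(E) = 0.6929 × 0.4143 + 0.1536 × 0.5857 = 0.28706847 + 0.08996352 = 0.37703199
  P(H|E) = 0.28706847 / 0.37703199 = 0.7614

Update 2:
  P(E) = 0.6929 × 0.7614 + 0.1536 × 0.2386 = 0.52757406 + 0.03664896 = 0.56422302
  P(H|E) = 0.52757406 / 0.56422302 = 0.9350

Final posterior: 0.9350


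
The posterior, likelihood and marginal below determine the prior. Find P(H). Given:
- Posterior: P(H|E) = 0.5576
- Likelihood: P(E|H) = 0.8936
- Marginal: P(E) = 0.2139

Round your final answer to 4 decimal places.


From Bayes' theorem: P(H|E) = P(E|H) × P(H) / P(E)

Rearranging for P(H):
P(H) = P(H|E) × P(E) / P(E|H)
     = 0.5576 × 0.2139 / 0.8936
     = 0.11927064 / 0.8936
     = 0.1335


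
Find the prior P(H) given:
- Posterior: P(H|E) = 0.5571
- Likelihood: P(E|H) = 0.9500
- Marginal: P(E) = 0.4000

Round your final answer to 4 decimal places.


From Bayes' theorem: P(H|E) = P(E|H) × P(H) / P(E)

Rearranging for P(H):
P(H) = P(H|E) × P(E) / P(E|H)
     = 0.5571 × 0.4000 / 0.9500
     = 0.22284000 / 0.9500
     = 0.2346


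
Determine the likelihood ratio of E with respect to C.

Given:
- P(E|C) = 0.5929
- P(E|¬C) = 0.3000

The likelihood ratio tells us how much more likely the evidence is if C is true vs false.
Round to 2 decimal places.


Likelihood Ratio (LR) = P(E|C) / P(E|¬C)

LR = 0.5929 / 0.3000
   = 1.98

The evidence is 1.98 times more likely if C is true than if C is false.
LR > 1, so observing E raises the odds in favor of C.


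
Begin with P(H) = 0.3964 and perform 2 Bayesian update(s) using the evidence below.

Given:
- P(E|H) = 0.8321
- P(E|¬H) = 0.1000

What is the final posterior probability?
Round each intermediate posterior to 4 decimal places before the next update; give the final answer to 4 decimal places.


Sequential Bayesian updating:

Initial prior: P(H) = 0.3964

Update 1:
  P(E) = 0.8321 × 0.3964 + 0.1000 × 0.6036 = 0.32984444 + 0.06036000 = 0.39020444
  P(H|E) = 0.32984444 / 0.39020444 = 0.8453

Update 2:
  P(E) = 0.8321 × 0.8453 + 0.1000 × 0.1547 = 0.70337413 + 0.01547000 = 0.71884413
  P(H|E) = 0.70337413 / 0.71884413 = 0.9785

Final posterior: 0.9785


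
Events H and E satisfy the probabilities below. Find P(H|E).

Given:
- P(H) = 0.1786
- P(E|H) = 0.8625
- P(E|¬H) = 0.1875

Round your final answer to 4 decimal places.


Bayes' theorem: P(H|E) = P(E|H) × P(H) / P(E)

Step 1: Calculate P(E) using law of total probability
P(E) = P(E|H)P(H) + P(E|¬H)P(¬H)
     = 0.8625 × 0.1786 + 0.1875 × 0.8214
     = 0.15404250 + 0.15401250
     = 0.30805500

Step 2: Apply Bayes' theorem
P(H|E) = P(E|H) × P(H) / P(E)
       = 0.15404250 / 0.30805500
       = 0.5000


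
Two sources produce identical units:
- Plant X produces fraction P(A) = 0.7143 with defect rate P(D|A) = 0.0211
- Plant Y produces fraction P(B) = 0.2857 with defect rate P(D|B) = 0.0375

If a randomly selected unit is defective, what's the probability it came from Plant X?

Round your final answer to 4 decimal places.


Let A = from Plant X, D = defective

Given:
- P(A) = 0.7143, P(B) = 0.2857
- P(D|A) = 0.0211, P(D|B) = 0.0375

Step 1: Find P(D)
P(D) = P(D|A)P(A) + P(D|B)P(B)
     = 0.0211 × 0.7143 + 0.0375 × 0.2857
     = 0.01507173 + 0.01071375
     = 0.02578548

Step 2: Apply Bayes' theorem
P(A|D) = P(D|A)P(A) / P(D)
       = 0.01507173 / 0.02578548
       = 0.5845


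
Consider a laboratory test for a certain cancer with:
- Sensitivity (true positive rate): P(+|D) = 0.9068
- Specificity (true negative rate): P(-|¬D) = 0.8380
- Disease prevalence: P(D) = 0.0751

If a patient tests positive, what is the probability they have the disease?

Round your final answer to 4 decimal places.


Let D = has disease, + = positive test

Given:
- P(D) = 0.0751 (prevalence)
- P(+|D) = 0.9068 (sensitivity)
- P(-|¬D) = 0.8380 (specificity)
- P(+|¬D) = 0.1620 (false positive rate = 1 - specificity)

Step 1: Find P(+)
P(+) = P(+|D)P(D) + P(+|¬D)P(¬D)
     = 0.9068 × 0.0751 + 0.1620 × 0.9249
     = 0.06810068 + 0.14983380
     = 0.21793448

Step 2: Apply Bayes' theorem for P(D|+)
P(D|+) = P(+|D)P(D) / P(+)
       = 0.06810068 / 0.21793448
       = 0.3125


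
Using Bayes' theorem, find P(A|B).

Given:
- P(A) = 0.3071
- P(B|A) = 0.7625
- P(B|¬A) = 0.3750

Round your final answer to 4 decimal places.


Bayes' theorem: P(A|B) = P(B|A) × P(A) / P(B)

Step 1: Calculate P(B) using law of total probability
P(B) = P(B|A)P(A) + P(B|¬A)P(¬A)
     = 0.7625 × 0.3071 + 0.3750 × 0.6929
     = 0.23416375 + 0.25983750
     = 0.49400125

Step 2: Apply Bayes' theorem
P(A|B) = P(B|A) × P(A) / P(B)
       = 0.23416375 / 0.49400125
       = 0.4740


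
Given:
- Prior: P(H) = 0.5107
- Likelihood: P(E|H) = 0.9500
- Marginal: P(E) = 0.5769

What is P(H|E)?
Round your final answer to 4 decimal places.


Using Bayes' theorem:

P(H|E) = P(E|H) × P(H) / P(E)
       = 0.9500 × 0.5107 / 0.5769
       = 0.48516500 / 0.5769
       = 0.8410

The evidence strengthens our belief in H.
Prior: 0.5107 → Posterior: 0.8410


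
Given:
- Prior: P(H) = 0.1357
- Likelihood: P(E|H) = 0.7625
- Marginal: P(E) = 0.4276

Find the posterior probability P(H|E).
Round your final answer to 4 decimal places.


Using Bayes' theorem:

P(H|E) = P(E|H) × P(H) / P(E)
       = 0.7625 × 0.1357 / 0.4276
       = 0.10347125 / 0.4276
       = 0.2420

The evidence strengthens our belief in H.
Prior: 0.1357 → Posterior: 0.2420


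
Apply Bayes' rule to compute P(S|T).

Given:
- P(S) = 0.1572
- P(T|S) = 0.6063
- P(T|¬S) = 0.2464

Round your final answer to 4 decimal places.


Bayes' theorem: P(S|T) = P(T|S) × P(S) / P(T)

Step 1: Calculate P(T) using law of total probability
P(T) = P(T|S)P(S) + P(T|¬S)P(¬S)
     = 0.6063 × 0.1572 + 0.2464 × 0.8428
     = 0.09531036 + 0.20766592
     = 0.30297628

Step 2: Apply Bayes' theorem
P(S|T) = P(T|S) × P(S) / P(T)
       = 0.09531036 / 0.30297628
       = 0.3146


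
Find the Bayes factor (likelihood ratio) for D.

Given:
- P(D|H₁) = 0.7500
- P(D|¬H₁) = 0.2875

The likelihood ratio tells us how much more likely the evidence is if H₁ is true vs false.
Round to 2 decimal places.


Likelihood Ratio (LR) = P(D|H₁) / P(D|¬H₁)

LR = 0.7500 / 0.2875
   = 2.61

The evidence is 2.61 times more likely if H₁ is true than if H₁ is false.
Since LR > 1, the evidence supports H₁ over ¬H₁.


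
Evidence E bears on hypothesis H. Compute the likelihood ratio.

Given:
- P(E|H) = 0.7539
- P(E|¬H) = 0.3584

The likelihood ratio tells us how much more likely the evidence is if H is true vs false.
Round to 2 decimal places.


Likelihood Ratio (LR) = P(E|H) / P(E|¬H)

LR = 0.7539 / 0.3584
   = 2.10

The evidence is 2.10 times more likely if H is true than if H is false.
LR > 1, so observing E raises the odds in favor of H.
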